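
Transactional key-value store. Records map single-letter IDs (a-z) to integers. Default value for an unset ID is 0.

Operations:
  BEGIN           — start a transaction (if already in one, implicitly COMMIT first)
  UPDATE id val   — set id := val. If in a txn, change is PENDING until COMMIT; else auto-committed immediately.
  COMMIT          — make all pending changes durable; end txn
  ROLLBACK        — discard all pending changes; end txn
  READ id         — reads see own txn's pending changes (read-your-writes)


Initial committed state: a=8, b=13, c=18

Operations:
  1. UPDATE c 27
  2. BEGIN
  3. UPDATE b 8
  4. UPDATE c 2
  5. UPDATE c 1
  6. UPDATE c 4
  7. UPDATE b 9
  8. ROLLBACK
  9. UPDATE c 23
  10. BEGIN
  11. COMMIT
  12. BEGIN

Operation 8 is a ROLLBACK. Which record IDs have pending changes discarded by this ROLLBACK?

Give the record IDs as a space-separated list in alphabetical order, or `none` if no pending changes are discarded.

Answer: b c

Derivation:
Initial committed: {a=8, b=13, c=18}
Op 1: UPDATE c=27 (auto-commit; committed c=27)
Op 2: BEGIN: in_txn=True, pending={}
Op 3: UPDATE b=8 (pending; pending now {b=8})
Op 4: UPDATE c=2 (pending; pending now {b=8, c=2})
Op 5: UPDATE c=1 (pending; pending now {b=8, c=1})
Op 6: UPDATE c=4 (pending; pending now {b=8, c=4})
Op 7: UPDATE b=9 (pending; pending now {b=9, c=4})
Op 8: ROLLBACK: discarded pending ['b', 'c']; in_txn=False
Op 9: UPDATE c=23 (auto-commit; committed c=23)
Op 10: BEGIN: in_txn=True, pending={}
Op 11: COMMIT: merged [] into committed; committed now {a=8, b=13, c=23}
Op 12: BEGIN: in_txn=True, pending={}
ROLLBACK at op 8 discards: ['b', 'c']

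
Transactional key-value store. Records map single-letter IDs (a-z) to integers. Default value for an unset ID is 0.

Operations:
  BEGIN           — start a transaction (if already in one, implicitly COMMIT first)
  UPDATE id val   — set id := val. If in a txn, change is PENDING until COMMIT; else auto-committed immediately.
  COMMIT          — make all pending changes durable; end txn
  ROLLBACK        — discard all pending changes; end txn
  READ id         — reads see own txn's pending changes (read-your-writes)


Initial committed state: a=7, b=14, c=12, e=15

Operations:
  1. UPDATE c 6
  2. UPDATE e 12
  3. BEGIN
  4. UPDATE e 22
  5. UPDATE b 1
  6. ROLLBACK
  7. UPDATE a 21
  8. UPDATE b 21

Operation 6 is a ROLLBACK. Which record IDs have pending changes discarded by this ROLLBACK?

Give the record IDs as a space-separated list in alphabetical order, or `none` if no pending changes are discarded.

Answer: b e

Derivation:
Initial committed: {a=7, b=14, c=12, e=15}
Op 1: UPDATE c=6 (auto-commit; committed c=6)
Op 2: UPDATE e=12 (auto-commit; committed e=12)
Op 3: BEGIN: in_txn=True, pending={}
Op 4: UPDATE e=22 (pending; pending now {e=22})
Op 5: UPDATE b=1 (pending; pending now {b=1, e=22})
Op 6: ROLLBACK: discarded pending ['b', 'e']; in_txn=False
Op 7: UPDATE a=21 (auto-commit; committed a=21)
Op 8: UPDATE b=21 (auto-commit; committed b=21)
ROLLBACK at op 6 discards: ['b', 'e']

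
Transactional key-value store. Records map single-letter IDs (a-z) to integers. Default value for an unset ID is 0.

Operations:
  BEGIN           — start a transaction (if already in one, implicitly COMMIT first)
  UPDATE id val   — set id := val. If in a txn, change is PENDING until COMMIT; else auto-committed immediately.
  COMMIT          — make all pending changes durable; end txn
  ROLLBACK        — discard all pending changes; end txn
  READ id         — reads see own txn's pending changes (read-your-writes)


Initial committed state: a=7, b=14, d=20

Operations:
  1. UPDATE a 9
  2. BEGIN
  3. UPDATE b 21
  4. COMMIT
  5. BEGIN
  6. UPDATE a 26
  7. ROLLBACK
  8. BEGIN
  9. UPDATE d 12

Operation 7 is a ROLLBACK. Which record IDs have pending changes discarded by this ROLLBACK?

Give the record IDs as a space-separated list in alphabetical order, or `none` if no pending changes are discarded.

Answer: a

Derivation:
Initial committed: {a=7, b=14, d=20}
Op 1: UPDATE a=9 (auto-commit; committed a=9)
Op 2: BEGIN: in_txn=True, pending={}
Op 3: UPDATE b=21 (pending; pending now {b=21})
Op 4: COMMIT: merged ['b'] into committed; committed now {a=9, b=21, d=20}
Op 5: BEGIN: in_txn=True, pending={}
Op 6: UPDATE a=26 (pending; pending now {a=26})
Op 7: ROLLBACK: discarded pending ['a']; in_txn=False
Op 8: BEGIN: in_txn=True, pending={}
Op 9: UPDATE d=12 (pending; pending now {d=12})
ROLLBACK at op 7 discards: ['a']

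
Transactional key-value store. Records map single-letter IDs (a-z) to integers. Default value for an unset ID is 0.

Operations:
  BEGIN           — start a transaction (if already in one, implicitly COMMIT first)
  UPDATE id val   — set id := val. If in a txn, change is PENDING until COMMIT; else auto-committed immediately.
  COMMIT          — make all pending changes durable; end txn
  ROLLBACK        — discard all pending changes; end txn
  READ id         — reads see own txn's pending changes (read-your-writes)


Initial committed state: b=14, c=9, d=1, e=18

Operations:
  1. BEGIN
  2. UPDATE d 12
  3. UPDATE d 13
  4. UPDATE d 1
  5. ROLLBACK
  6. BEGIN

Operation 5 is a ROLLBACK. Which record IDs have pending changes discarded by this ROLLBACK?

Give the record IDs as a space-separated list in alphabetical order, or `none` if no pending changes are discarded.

Answer: d

Derivation:
Initial committed: {b=14, c=9, d=1, e=18}
Op 1: BEGIN: in_txn=True, pending={}
Op 2: UPDATE d=12 (pending; pending now {d=12})
Op 3: UPDATE d=13 (pending; pending now {d=13})
Op 4: UPDATE d=1 (pending; pending now {d=1})
Op 5: ROLLBACK: discarded pending ['d']; in_txn=False
Op 6: BEGIN: in_txn=True, pending={}
ROLLBACK at op 5 discards: ['d']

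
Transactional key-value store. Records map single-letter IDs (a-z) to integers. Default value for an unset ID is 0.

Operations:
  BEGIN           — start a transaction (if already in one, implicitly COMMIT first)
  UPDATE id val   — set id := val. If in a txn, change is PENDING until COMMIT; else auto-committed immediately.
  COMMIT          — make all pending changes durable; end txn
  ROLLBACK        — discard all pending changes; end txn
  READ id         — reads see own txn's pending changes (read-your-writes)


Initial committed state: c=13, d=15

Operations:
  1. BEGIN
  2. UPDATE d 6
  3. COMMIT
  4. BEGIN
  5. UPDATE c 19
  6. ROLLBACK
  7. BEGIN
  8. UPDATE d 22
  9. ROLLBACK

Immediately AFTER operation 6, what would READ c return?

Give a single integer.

Answer: 13

Derivation:
Initial committed: {c=13, d=15}
Op 1: BEGIN: in_txn=True, pending={}
Op 2: UPDATE d=6 (pending; pending now {d=6})
Op 3: COMMIT: merged ['d'] into committed; committed now {c=13, d=6}
Op 4: BEGIN: in_txn=True, pending={}
Op 5: UPDATE c=19 (pending; pending now {c=19})
Op 6: ROLLBACK: discarded pending ['c']; in_txn=False
After op 6: visible(c) = 13 (pending={}, committed={c=13, d=6})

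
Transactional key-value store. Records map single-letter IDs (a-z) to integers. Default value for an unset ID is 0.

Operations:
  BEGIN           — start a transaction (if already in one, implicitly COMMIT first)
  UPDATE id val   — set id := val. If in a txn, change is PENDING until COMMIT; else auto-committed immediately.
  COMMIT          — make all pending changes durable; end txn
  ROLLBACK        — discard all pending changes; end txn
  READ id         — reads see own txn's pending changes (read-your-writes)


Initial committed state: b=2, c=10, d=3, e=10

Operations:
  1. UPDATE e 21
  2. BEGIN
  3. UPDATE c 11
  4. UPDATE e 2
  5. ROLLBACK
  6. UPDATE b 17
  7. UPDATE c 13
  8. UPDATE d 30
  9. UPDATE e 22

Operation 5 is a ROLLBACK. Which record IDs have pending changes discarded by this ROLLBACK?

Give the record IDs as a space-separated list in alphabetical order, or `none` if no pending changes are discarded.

Initial committed: {b=2, c=10, d=3, e=10}
Op 1: UPDATE e=21 (auto-commit; committed e=21)
Op 2: BEGIN: in_txn=True, pending={}
Op 3: UPDATE c=11 (pending; pending now {c=11})
Op 4: UPDATE e=2 (pending; pending now {c=11, e=2})
Op 5: ROLLBACK: discarded pending ['c', 'e']; in_txn=False
Op 6: UPDATE b=17 (auto-commit; committed b=17)
Op 7: UPDATE c=13 (auto-commit; committed c=13)
Op 8: UPDATE d=30 (auto-commit; committed d=30)
Op 9: UPDATE e=22 (auto-commit; committed e=22)
ROLLBACK at op 5 discards: ['c', 'e']

Answer: c e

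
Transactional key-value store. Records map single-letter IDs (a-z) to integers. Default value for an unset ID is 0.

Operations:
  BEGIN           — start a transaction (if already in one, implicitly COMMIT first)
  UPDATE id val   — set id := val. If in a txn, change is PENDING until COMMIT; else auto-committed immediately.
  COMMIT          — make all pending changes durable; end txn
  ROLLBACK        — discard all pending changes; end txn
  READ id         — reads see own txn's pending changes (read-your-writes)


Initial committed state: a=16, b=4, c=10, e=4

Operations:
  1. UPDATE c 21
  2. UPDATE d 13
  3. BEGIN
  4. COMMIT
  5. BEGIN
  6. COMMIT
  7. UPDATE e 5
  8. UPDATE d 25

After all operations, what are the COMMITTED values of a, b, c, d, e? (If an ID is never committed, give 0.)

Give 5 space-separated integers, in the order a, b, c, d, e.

Answer: 16 4 21 25 5

Derivation:
Initial committed: {a=16, b=4, c=10, e=4}
Op 1: UPDATE c=21 (auto-commit; committed c=21)
Op 2: UPDATE d=13 (auto-commit; committed d=13)
Op 3: BEGIN: in_txn=True, pending={}
Op 4: COMMIT: merged [] into committed; committed now {a=16, b=4, c=21, d=13, e=4}
Op 5: BEGIN: in_txn=True, pending={}
Op 6: COMMIT: merged [] into committed; committed now {a=16, b=4, c=21, d=13, e=4}
Op 7: UPDATE e=5 (auto-commit; committed e=5)
Op 8: UPDATE d=25 (auto-commit; committed d=25)
Final committed: {a=16, b=4, c=21, d=25, e=5}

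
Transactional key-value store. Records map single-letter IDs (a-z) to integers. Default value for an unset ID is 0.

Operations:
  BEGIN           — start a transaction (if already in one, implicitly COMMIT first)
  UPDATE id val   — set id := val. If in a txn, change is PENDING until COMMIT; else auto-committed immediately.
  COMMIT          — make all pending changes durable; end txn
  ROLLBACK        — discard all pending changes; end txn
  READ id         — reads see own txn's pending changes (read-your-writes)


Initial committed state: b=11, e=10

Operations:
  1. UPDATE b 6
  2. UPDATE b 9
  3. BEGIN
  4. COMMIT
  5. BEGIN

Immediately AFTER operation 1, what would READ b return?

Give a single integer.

Answer: 6

Derivation:
Initial committed: {b=11, e=10}
Op 1: UPDATE b=6 (auto-commit; committed b=6)
After op 1: visible(b) = 6 (pending={}, committed={b=6, e=10})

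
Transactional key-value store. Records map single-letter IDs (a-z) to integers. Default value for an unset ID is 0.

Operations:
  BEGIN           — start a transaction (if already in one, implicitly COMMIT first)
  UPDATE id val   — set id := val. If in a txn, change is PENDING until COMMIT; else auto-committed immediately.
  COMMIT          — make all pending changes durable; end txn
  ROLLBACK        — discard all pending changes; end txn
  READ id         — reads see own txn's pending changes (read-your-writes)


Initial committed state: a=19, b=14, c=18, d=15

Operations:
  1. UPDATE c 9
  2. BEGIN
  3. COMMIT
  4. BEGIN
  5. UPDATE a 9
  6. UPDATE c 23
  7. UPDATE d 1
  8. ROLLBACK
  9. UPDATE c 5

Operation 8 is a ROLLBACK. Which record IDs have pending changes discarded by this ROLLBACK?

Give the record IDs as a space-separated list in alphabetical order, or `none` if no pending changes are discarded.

Answer: a c d

Derivation:
Initial committed: {a=19, b=14, c=18, d=15}
Op 1: UPDATE c=9 (auto-commit; committed c=9)
Op 2: BEGIN: in_txn=True, pending={}
Op 3: COMMIT: merged [] into committed; committed now {a=19, b=14, c=9, d=15}
Op 4: BEGIN: in_txn=True, pending={}
Op 5: UPDATE a=9 (pending; pending now {a=9})
Op 6: UPDATE c=23 (pending; pending now {a=9, c=23})
Op 7: UPDATE d=1 (pending; pending now {a=9, c=23, d=1})
Op 8: ROLLBACK: discarded pending ['a', 'c', 'd']; in_txn=False
Op 9: UPDATE c=5 (auto-commit; committed c=5)
ROLLBACK at op 8 discards: ['a', 'c', 'd']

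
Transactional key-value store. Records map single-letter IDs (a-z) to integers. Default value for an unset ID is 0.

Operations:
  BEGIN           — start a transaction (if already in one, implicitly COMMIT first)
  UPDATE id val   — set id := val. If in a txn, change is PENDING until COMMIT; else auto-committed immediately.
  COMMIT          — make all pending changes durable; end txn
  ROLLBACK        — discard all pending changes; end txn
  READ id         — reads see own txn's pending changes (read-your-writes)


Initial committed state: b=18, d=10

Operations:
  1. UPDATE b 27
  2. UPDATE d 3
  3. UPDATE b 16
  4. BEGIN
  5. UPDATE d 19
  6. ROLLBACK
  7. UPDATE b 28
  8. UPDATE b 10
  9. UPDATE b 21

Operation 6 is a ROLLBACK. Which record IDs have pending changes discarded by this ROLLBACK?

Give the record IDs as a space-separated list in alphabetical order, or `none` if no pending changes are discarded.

Initial committed: {b=18, d=10}
Op 1: UPDATE b=27 (auto-commit; committed b=27)
Op 2: UPDATE d=3 (auto-commit; committed d=3)
Op 3: UPDATE b=16 (auto-commit; committed b=16)
Op 4: BEGIN: in_txn=True, pending={}
Op 5: UPDATE d=19 (pending; pending now {d=19})
Op 6: ROLLBACK: discarded pending ['d']; in_txn=False
Op 7: UPDATE b=28 (auto-commit; committed b=28)
Op 8: UPDATE b=10 (auto-commit; committed b=10)
Op 9: UPDATE b=21 (auto-commit; committed b=21)
ROLLBACK at op 6 discards: ['d']

Answer: d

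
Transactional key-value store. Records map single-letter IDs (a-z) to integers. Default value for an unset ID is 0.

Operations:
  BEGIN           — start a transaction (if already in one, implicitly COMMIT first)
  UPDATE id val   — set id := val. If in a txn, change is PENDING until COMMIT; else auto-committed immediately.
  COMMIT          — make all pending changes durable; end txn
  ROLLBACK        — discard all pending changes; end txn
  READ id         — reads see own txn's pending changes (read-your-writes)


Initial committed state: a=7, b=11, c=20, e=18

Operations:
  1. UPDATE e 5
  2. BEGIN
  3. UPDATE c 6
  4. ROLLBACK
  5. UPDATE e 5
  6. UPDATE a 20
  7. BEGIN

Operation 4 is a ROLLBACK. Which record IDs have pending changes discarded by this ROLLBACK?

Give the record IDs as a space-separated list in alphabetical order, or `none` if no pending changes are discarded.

Answer: c

Derivation:
Initial committed: {a=7, b=11, c=20, e=18}
Op 1: UPDATE e=5 (auto-commit; committed e=5)
Op 2: BEGIN: in_txn=True, pending={}
Op 3: UPDATE c=6 (pending; pending now {c=6})
Op 4: ROLLBACK: discarded pending ['c']; in_txn=False
Op 5: UPDATE e=5 (auto-commit; committed e=5)
Op 6: UPDATE a=20 (auto-commit; committed a=20)
Op 7: BEGIN: in_txn=True, pending={}
ROLLBACK at op 4 discards: ['c']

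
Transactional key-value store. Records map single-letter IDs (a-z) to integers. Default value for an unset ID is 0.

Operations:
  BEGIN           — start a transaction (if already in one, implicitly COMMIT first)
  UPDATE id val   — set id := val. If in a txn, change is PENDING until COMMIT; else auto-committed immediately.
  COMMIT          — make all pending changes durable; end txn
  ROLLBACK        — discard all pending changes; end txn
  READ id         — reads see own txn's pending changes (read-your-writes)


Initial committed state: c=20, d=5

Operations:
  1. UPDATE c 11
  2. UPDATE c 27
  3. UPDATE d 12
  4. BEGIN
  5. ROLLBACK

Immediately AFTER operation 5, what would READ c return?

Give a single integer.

Initial committed: {c=20, d=5}
Op 1: UPDATE c=11 (auto-commit; committed c=11)
Op 2: UPDATE c=27 (auto-commit; committed c=27)
Op 3: UPDATE d=12 (auto-commit; committed d=12)
Op 4: BEGIN: in_txn=True, pending={}
Op 5: ROLLBACK: discarded pending []; in_txn=False
After op 5: visible(c) = 27 (pending={}, committed={c=27, d=12})

Answer: 27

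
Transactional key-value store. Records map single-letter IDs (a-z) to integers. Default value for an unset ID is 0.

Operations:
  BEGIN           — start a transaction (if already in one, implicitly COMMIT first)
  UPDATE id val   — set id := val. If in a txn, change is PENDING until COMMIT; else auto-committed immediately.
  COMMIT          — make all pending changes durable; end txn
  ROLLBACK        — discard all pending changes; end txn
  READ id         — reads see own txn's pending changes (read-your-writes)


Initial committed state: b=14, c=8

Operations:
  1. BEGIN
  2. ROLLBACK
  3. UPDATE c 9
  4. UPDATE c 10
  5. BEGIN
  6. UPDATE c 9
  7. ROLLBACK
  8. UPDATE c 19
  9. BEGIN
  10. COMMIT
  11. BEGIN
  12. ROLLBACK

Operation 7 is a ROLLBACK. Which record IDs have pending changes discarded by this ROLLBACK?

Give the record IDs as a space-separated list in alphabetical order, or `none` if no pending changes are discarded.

Initial committed: {b=14, c=8}
Op 1: BEGIN: in_txn=True, pending={}
Op 2: ROLLBACK: discarded pending []; in_txn=False
Op 3: UPDATE c=9 (auto-commit; committed c=9)
Op 4: UPDATE c=10 (auto-commit; committed c=10)
Op 5: BEGIN: in_txn=True, pending={}
Op 6: UPDATE c=9 (pending; pending now {c=9})
Op 7: ROLLBACK: discarded pending ['c']; in_txn=False
Op 8: UPDATE c=19 (auto-commit; committed c=19)
Op 9: BEGIN: in_txn=True, pending={}
Op 10: COMMIT: merged [] into committed; committed now {b=14, c=19}
Op 11: BEGIN: in_txn=True, pending={}
Op 12: ROLLBACK: discarded pending []; in_txn=False
ROLLBACK at op 7 discards: ['c']

Answer: c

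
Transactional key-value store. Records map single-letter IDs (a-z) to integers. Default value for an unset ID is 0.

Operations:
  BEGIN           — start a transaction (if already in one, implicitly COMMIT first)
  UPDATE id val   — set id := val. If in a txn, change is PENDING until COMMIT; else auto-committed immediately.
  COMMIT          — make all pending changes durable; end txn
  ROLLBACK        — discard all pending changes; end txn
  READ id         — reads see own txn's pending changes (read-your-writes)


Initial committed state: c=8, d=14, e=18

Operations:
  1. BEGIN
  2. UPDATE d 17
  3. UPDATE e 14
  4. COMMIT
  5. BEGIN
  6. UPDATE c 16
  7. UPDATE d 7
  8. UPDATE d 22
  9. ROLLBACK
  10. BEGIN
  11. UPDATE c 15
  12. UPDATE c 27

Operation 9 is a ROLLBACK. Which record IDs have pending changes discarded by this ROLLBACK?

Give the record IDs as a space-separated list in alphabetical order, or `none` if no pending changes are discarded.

Initial committed: {c=8, d=14, e=18}
Op 1: BEGIN: in_txn=True, pending={}
Op 2: UPDATE d=17 (pending; pending now {d=17})
Op 3: UPDATE e=14 (pending; pending now {d=17, e=14})
Op 4: COMMIT: merged ['d', 'e'] into committed; committed now {c=8, d=17, e=14}
Op 5: BEGIN: in_txn=True, pending={}
Op 6: UPDATE c=16 (pending; pending now {c=16})
Op 7: UPDATE d=7 (pending; pending now {c=16, d=7})
Op 8: UPDATE d=22 (pending; pending now {c=16, d=22})
Op 9: ROLLBACK: discarded pending ['c', 'd']; in_txn=False
Op 10: BEGIN: in_txn=True, pending={}
Op 11: UPDATE c=15 (pending; pending now {c=15})
Op 12: UPDATE c=27 (pending; pending now {c=27})
ROLLBACK at op 9 discards: ['c', 'd']

Answer: c d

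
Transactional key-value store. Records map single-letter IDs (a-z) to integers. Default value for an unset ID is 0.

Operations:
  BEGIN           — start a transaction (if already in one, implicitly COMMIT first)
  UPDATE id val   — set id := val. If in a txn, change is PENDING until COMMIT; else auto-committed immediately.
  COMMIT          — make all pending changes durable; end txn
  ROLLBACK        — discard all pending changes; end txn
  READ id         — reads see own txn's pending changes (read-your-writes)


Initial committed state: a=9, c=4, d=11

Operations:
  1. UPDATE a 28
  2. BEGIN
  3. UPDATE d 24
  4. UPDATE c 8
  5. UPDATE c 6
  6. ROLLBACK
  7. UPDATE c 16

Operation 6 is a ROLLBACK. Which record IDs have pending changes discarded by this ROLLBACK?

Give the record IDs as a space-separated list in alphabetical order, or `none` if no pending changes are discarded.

Answer: c d

Derivation:
Initial committed: {a=9, c=4, d=11}
Op 1: UPDATE a=28 (auto-commit; committed a=28)
Op 2: BEGIN: in_txn=True, pending={}
Op 3: UPDATE d=24 (pending; pending now {d=24})
Op 4: UPDATE c=8 (pending; pending now {c=8, d=24})
Op 5: UPDATE c=6 (pending; pending now {c=6, d=24})
Op 6: ROLLBACK: discarded pending ['c', 'd']; in_txn=False
Op 7: UPDATE c=16 (auto-commit; committed c=16)
ROLLBACK at op 6 discards: ['c', 'd']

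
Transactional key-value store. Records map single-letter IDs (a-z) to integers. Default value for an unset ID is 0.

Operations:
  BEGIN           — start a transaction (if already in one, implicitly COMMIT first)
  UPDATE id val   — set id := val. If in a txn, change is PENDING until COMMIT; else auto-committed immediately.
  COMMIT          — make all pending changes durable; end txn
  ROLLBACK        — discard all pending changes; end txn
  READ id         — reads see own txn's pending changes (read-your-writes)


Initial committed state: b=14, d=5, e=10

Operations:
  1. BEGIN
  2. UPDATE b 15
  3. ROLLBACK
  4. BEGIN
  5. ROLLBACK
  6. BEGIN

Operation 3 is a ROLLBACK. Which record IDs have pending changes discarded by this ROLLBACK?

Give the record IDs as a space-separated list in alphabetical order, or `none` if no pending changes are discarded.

Answer: b

Derivation:
Initial committed: {b=14, d=5, e=10}
Op 1: BEGIN: in_txn=True, pending={}
Op 2: UPDATE b=15 (pending; pending now {b=15})
Op 3: ROLLBACK: discarded pending ['b']; in_txn=False
Op 4: BEGIN: in_txn=True, pending={}
Op 5: ROLLBACK: discarded pending []; in_txn=False
Op 6: BEGIN: in_txn=True, pending={}
ROLLBACK at op 3 discards: ['b']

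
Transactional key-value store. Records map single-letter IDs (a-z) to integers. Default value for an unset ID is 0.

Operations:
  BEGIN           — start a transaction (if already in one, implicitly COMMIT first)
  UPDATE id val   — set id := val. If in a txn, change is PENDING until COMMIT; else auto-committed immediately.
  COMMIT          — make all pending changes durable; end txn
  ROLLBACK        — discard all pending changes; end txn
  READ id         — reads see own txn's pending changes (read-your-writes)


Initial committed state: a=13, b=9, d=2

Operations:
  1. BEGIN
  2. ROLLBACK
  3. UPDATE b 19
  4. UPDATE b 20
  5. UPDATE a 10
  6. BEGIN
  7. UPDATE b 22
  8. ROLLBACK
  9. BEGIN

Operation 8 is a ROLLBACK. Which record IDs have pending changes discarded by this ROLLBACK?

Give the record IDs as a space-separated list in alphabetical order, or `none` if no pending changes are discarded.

Initial committed: {a=13, b=9, d=2}
Op 1: BEGIN: in_txn=True, pending={}
Op 2: ROLLBACK: discarded pending []; in_txn=False
Op 3: UPDATE b=19 (auto-commit; committed b=19)
Op 4: UPDATE b=20 (auto-commit; committed b=20)
Op 5: UPDATE a=10 (auto-commit; committed a=10)
Op 6: BEGIN: in_txn=True, pending={}
Op 7: UPDATE b=22 (pending; pending now {b=22})
Op 8: ROLLBACK: discarded pending ['b']; in_txn=False
Op 9: BEGIN: in_txn=True, pending={}
ROLLBACK at op 8 discards: ['b']

Answer: b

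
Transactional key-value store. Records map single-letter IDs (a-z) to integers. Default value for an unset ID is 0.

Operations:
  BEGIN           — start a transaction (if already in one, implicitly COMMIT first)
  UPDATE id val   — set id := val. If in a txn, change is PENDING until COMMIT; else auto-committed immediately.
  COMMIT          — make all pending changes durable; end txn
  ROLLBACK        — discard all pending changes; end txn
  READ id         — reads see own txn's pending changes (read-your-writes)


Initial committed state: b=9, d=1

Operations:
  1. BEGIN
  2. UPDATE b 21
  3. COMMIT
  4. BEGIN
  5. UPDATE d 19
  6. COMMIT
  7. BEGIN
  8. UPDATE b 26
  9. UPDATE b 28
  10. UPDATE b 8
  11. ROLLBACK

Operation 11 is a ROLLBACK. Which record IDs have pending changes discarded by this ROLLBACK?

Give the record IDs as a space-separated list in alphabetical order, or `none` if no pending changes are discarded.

Initial committed: {b=9, d=1}
Op 1: BEGIN: in_txn=True, pending={}
Op 2: UPDATE b=21 (pending; pending now {b=21})
Op 3: COMMIT: merged ['b'] into committed; committed now {b=21, d=1}
Op 4: BEGIN: in_txn=True, pending={}
Op 5: UPDATE d=19 (pending; pending now {d=19})
Op 6: COMMIT: merged ['d'] into committed; committed now {b=21, d=19}
Op 7: BEGIN: in_txn=True, pending={}
Op 8: UPDATE b=26 (pending; pending now {b=26})
Op 9: UPDATE b=28 (pending; pending now {b=28})
Op 10: UPDATE b=8 (pending; pending now {b=8})
Op 11: ROLLBACK: discarded pending ['b']; in_txn=False
ROLLBACK at op 11 discards: ['b']

Answer: b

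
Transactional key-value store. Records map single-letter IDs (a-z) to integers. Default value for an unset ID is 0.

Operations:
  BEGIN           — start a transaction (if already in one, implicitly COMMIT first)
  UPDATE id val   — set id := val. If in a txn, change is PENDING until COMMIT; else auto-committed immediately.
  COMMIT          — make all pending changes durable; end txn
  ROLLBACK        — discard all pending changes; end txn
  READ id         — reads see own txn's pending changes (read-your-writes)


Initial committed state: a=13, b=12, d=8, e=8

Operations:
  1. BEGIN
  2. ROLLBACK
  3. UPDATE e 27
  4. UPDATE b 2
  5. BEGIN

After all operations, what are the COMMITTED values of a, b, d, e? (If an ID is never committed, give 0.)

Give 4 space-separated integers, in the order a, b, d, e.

Initial committed: {a=13, b=12, d=8, e=8}
Op 1: BEGIN: in_txn=True, pending={}
Op 2: ROLLBACK: discarded pending []; in_txn=False
Op 3: UPDATE e=27 (auto-commit; committed e=27)
Op 4: UPDATE b=2 (auto-commit; committed b=2)
Op 5: BEGIN: in_txn=True, pending={}
Final committed: {a=13, b=2, d=8, e=27}

Answer: 13 2 8 27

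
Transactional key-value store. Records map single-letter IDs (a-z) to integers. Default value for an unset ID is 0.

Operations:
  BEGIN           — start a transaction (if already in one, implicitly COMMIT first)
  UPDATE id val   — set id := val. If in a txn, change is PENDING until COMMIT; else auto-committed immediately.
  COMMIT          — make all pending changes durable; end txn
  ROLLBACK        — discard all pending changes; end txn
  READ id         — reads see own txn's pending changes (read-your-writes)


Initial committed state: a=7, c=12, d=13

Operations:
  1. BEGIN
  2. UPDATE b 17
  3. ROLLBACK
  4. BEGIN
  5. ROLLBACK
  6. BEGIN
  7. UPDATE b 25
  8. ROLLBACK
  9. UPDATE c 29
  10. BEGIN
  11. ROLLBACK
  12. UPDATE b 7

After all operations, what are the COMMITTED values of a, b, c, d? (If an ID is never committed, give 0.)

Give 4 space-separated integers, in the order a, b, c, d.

Initial committed: {a=7, c=12, d=13}
Op 1: BEGIN: in_txn=True, pending={}
Op 2: UPDATE b=17 (pending; pending now {b=17})
Op 3: ROLLBACK: discarded pending ['b']; in_txn=False
Op 4: BEGIN: in_txn=True, pending={}
Op 5: ROLLBACK: discarded pending []; in_txn=False
Op 6: BEGIN: in_txn=True, pending={}
Op 7: UPDATE b=25 (pending; pending now {b=25})
Op 8: ROLLBACK: discarded pending ['b']; in_txn=False
Op 9: UPDATE c=29 (auto-commit; committed c=29)
Op 10: BEGIN: in_txn=True, pending={}
Op 11: ROLLBACK: discarded pending []; in_txn=False
Op 12: UPDATE b=7 (auto-commit; committed b=7)
Final committed: {a=7, b=7, c=29, d=13}

Answer: 7 7 29 13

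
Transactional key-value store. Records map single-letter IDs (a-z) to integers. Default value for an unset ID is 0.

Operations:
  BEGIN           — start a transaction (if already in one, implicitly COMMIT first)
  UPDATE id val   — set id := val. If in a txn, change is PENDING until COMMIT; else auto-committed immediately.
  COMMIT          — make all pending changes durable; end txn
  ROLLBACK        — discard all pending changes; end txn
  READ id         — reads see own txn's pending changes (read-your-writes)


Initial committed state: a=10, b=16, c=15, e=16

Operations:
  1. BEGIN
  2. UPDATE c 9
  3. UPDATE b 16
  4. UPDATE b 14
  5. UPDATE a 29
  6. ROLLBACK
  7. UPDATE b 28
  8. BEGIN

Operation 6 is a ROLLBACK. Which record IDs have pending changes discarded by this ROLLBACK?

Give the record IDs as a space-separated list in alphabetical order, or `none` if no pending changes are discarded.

Answer: a b c

Derivation:
Initial committed: {a=10, b=16, c=15, e=16}
Op 1: BEGIN: in_txn=True, pending={}
Op 2: UPDATE c=9 (pending; pending now {c=9})
Op 3: UPDATE b=16 (pending; pending now {b=16, c=9})
Op 4: UPDATE b=14 (pending; pending now {b=14, c=9})
Op 5: UPDATE a=29 (pending; pending now {a=29, b=14, c=9})
Op 6: ROLLBACK: discarded pending ['a', 'b', 'c']; in_txn=False
Op 7: UPDATE b=28 (auto-commit; committed b=28)
Op 8: BEGIN: in_txn=True, pending={}
ROLLBACK at op 6 discards: ['a', 'b', 'c']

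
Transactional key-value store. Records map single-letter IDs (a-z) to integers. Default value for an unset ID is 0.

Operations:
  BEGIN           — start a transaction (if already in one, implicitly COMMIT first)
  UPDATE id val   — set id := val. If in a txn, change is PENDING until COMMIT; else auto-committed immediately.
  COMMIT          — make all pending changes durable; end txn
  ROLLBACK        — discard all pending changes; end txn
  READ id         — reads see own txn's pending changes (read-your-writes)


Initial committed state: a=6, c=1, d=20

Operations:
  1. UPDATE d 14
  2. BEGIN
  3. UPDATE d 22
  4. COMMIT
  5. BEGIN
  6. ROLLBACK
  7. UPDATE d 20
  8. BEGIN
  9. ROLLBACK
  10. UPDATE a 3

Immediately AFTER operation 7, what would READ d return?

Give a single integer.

Answer: 20

Derivation:
Initial committed: {a=6, c=1, d=20}
Op 1: UPDATE d=14 (auto-commit; committed d=14)
Op 2: BEGIN: in_txn=True, pending={}
Op 3: UPDATE d=22 (pending; pending now {d=22})
Op 4: COMMIT: merged ['d'] into committed; committed now {a=6, c=1, d=22}
Op 5: BEGIN: in_txn=True, pending={}
Op 6: ROLLBACK: discarded pending []; in_txn=False
Op 7: UPDATE d=20 (auto-commit; committed d=20)
After op 7: visible(d) = 20 (pending={}, committed={a=6, c=1, d=20})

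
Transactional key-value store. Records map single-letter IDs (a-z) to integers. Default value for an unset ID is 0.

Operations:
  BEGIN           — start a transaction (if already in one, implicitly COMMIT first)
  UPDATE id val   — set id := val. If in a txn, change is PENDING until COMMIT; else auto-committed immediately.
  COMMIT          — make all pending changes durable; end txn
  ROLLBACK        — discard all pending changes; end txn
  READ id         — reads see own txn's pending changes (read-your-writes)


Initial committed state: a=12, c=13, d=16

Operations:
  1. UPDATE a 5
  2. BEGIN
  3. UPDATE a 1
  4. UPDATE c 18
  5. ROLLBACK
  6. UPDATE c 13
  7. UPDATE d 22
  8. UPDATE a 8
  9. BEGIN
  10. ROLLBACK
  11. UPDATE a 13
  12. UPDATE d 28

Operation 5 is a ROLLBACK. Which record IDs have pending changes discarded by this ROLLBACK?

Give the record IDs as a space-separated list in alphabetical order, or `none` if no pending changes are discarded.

Answer: a c

Derivation:
Initial committed: {a=12, c=13, d=16}
Op 1: UPDATE a=5 (auto-commit; committed a=5)
Op 2: BEGIN: in_txn=True, pending={}
Op 3: UPDATE a=1 (pending; pending now {a=1})
Op 4: UPDATE c=18 (pending; pending now {a=1, c=18})
Op 5: ROLLBACK: discarded pending ['a', 'c']; in_txn=False
Op 6: UPDATE c=13 (auto-commit; committed c=13)
Op 7: UPDATE d=22 (auto-commit; committed d=22)
Op 8: UPDATE a=8 (auto-commit; committed a=8)
Op 9: BEGIN: in_txn=True, pending={}
Op 10: ROLLBACK: discarded pending []; in_txn=False
Op 11: UPDATE a=13 (auto-commit; committed a=13)
Op 12: UPDATE d=28 (auto-commit; committed d=28)
ROLLBACK at op 5 discards: ['a', 'c']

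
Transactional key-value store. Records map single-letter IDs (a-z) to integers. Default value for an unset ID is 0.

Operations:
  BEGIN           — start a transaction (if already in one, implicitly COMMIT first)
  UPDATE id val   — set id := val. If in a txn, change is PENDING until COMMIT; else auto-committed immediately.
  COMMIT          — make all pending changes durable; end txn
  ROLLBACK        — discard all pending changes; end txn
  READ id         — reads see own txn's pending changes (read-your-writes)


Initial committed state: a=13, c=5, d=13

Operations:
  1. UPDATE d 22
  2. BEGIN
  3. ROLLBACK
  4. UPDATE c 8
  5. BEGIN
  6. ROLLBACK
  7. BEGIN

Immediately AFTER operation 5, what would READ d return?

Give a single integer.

Initial committed: {a=13, c=5, d=13}
Op 1: UPDATE d=22 (auto-commit; committed d=22)
Op 2: BEGIN: in_txn=True, pending={}
Op 3: ROLLBACK: discarded pending []; in_txn=False
Op 4: UPDATE c=8 (auto-commit; committed c=8)
Op 5: BEGIN: in_txn=True, pending={}
After op 5: visible(d) = 22 (pending={}, committed={a=13, c=8, d=22})

Answer: 22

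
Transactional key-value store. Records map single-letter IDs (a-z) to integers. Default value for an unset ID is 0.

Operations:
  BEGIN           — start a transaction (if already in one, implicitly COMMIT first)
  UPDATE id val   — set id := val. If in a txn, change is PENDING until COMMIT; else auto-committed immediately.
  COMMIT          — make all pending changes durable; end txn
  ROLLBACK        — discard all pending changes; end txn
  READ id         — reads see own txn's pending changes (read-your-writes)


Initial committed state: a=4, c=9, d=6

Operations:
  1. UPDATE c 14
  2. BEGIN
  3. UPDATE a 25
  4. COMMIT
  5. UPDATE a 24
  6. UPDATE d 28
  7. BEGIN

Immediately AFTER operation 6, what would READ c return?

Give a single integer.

Answer: 14

Derivation:
Initial committed: {a=4, c=9, d=6}
Op 1: UPDATE c=14 (auto-commit; committed c=14)
Op 2: BEGIN: in_txn=True, pending={}
Op 3: UPDATE a=25 (pending; pending now {a=25})
Op 4: COMMIT: merged ['a'] into committed; committed now {a=25, c=14, d=6}
Op 5: UPDATE a=24 (auto-commit; committed a=24)
Op 6: UPDATE d=28 (auto-commit; committed d=28)
After op 6: visible(c) = 14 (pending={}, committed={a=24, c=14, d=28})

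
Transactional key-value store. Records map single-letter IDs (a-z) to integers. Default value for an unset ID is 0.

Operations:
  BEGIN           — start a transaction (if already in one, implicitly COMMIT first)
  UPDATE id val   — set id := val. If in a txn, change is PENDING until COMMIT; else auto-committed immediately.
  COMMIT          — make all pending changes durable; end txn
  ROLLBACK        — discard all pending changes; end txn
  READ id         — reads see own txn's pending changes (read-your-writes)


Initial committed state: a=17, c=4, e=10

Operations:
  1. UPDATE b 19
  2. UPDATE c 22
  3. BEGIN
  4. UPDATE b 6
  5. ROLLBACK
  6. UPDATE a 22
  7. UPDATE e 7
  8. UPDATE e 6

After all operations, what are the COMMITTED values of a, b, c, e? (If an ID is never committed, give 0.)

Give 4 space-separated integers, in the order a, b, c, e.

Initial committed: {a=17, c=4, e=10}
Op 1: UPDATE b=19 (auto-commit; committed b=19)
Op 2: UPDATE c=22 (auto-commit; committed c=22)
Op 3: BEGIN: in_txn=True, pending={}
Op 4: UPDATE b=6 (pending; pending now {b=6})
Op 5: ROLLBACK: discarded pending ['b']; in_txn=False
Op 6: UPDATE a=22 (auto-commit; committed a=22)
Op 7: UPDATE e=7 (auto-commit; committed e=7)
Op 8: UPDATE e=6 (auto-commit; committed e=6)
Final committed: {a=22, b=19, c=22, e=6}

Answer: 22 19 22 6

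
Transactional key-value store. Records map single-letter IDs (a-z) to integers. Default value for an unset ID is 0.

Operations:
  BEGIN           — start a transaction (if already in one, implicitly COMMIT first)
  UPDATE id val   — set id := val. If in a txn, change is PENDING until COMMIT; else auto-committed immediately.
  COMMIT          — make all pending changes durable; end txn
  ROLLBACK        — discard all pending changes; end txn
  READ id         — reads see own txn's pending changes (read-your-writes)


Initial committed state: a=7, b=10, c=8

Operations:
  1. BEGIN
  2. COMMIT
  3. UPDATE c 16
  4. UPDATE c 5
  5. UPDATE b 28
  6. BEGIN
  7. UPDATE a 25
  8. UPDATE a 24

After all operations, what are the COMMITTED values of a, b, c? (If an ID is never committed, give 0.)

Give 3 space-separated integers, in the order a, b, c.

Answer: 7 28 5

Derivation:
Initial committed: {a=7, b=10, c=8}
Op 1: BEGIN: in_txn=True, pending={}
Op 2: COMMIT: merged [] into committed; committed now {a=7, b=10, c=8}
Op 3: UPDATE c=16 (auto-commit; committed c=16)
Op 4: UPDATE c=5 (auto-commit; committed c=5)
Op 5: UPDATE b=28 (auto-commit; committed b=28)
Op 6: BEGIN: in_txn=True, pending={}
Op 7: UPDATE a=25 (pending; pending now {a=25})
Op 8: UPDATE a=24 (pending; pending now {a=24})
Final committed: {a=7, b=28, c=5}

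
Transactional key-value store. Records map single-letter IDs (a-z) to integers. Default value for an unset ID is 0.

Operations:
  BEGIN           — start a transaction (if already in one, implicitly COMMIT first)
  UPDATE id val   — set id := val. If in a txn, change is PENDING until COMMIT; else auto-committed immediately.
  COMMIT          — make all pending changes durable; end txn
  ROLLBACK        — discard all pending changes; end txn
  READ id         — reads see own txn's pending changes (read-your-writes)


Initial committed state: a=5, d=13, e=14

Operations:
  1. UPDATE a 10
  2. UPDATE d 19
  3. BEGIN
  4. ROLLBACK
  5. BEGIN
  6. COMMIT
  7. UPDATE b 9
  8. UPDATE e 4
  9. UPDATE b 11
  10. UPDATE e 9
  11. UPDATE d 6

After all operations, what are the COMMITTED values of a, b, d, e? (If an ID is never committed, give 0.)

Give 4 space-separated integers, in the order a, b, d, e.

Initial committed: {a=5, d=13, e=14}
Op 1: UPDATE a=10 (auto-commit; committed a=10)
Op 2: UPDATE d=19 (auto-commit; committed d=19)
Op 3: BEGIN: in_txn=True, pending={}
Op 4: ROLLBACK: discarded pending []; in_txn=False
Op 5: BEGIN: in_txn=True, pending={}
Op 6: COMMIT: merged [] into committed; committed now {a=10, d=19, e=14}
Op 7: UPDATE b=9 (auto-commit; committed b=9)
Op 8: UPDATE e=4 (auto-commit; committed e=4)
Op 9: UPDATE b=11 (auto-commit; committed b=11)
Op 10: UPDATE e=9 (auto-commit; committed e=9)
Op 11: UPDATE d=6 (auto-commit; committed d=6)
Final committed: {a=10, b=11, d=6, e=9}

Answer: 10 11 6 9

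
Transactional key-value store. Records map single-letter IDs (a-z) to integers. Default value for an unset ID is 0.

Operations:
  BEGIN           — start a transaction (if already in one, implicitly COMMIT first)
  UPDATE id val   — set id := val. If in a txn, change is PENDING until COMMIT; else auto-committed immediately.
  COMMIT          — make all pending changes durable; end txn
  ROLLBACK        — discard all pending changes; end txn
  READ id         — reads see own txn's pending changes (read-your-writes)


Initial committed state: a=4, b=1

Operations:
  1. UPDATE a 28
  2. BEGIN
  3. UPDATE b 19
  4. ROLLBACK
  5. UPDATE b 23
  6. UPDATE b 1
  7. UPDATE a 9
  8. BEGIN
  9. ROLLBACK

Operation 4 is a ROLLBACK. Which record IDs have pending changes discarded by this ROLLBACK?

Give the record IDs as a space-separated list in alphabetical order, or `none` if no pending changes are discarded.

Initial committed: {a=4, b=1}
Op 1: UPDATE a=28 (auto-commit; committed a=28)
Op 2: BEGIN: in_txn=True, pending={}
Op 3: UPDATE b=19 (pending; pending now {b=19})
Op 4: ROLLBACK: discarded pending ['b']; in_txn=False
Op 5: UPDATE b=23 (auto-commit; committed b=23)
Op 6: UPDATE b=1 (auto-commit; committed b=1)
Op 7: UPDATE a=9 (auto-commit; committed a=9)
Op 8: BEGIN: in_txn=True, pending={}
Op 9: ROLLBACK: discarded pending []; in_txn=False
ROLLBACK at op 4 discards: ['b']

Answer: b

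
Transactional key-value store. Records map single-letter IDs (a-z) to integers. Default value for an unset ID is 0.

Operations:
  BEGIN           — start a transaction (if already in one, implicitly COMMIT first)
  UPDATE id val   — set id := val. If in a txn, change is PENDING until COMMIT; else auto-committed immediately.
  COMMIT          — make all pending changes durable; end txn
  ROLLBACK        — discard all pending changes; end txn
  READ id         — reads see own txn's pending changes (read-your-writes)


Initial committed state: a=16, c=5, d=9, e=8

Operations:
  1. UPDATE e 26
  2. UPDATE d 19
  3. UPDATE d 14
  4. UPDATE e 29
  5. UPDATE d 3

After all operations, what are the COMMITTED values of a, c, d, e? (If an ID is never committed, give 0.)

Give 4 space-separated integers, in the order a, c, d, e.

Initial committed: {a=16, c=5, d=9, e=8}
Op 1: UPDATE e=26 (auto-commit; committed e=26)
Op 2: UPDATE d=19 (auto-commit; committed d=19)
Op 3: UPDATE d=14 (auto-commit; committed d=14)
Op 4: UPDATE e=29 (auto-commit; committed e=29)
Op 5: UPDATE d=3 (auto-commit; committed d=3)
Final committed: {a=16, c=5, d=3, e=29}

Answer: 16 5 3 29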